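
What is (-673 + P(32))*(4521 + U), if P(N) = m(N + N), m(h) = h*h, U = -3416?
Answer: 3782415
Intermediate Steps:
m(h) = h**2
P(N) = 4*N**2 (P(N) = (N + N)**2 = (2*N)**2 = 4*N**2)
(-673 + P(32))*(4521 + U) = (-673 + 4*32**2)*(4521 - 3416) = (-673 + 4*1024)*1105 = (-673 + 4096)*1105 = 3423*1105 = 3782415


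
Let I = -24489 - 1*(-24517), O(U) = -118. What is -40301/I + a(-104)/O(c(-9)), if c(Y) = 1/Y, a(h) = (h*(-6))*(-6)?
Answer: -2325343/1652 ≈ -1407.6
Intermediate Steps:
a(h) = 36*h (a(h) = -6*h*(-6) = 36*h)
I = 28 (I = -24489 + 24517 = 28)
-40301/I + a(-104)/O(c(-9)) = -40301/28 + (36*(-104))/(-118) = -40301*1/28 - 3744*(-1/118) = -40301/28 + 1872/59 = -2325343/1652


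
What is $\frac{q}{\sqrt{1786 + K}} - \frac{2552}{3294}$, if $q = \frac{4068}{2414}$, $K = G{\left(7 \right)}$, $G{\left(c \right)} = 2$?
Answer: $- \frac{1276}{1647} + \frac{339 \sqrt{447}}{179843} \approx -0.73489$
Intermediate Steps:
$K = 2$
$q = \frac{2034}{1207}$ ($q = 4068 \cdot \frac{1}{2414} = \frac{2034}{1207} \approx 1.6852$)
$\frac{q}{\sqrt{1786 + K}} - \frac{2552}{3294} = \frac{2034}{1207 \sqrt{1786 + 2}} - \frac{2552}{3294} = \frac{2034}{1207 \sqrt{1788}} - \frac{1276}{1647} = \frac{2034}{1207 \cdot 2 \sqrt{447}} - \frac{1276}{1647} = \frac{2034 \frac{\sqrt{447}}{894}}{1207} - \frac{1276}{1647} = \frac{339 \sqrt{447}}{179843} - \frac{1276}{1647} = - \frac{1276}{1647} + \frac{339 \sqrt{447}}{179843}$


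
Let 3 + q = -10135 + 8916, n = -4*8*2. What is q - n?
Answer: -1158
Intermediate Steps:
n = -64 (n = -32*2 = -64)
q = -1222 (q = -3 + (-10135 + 8916) = -3 - 1219 = -1222)
q - n = -1222 - 1*(-64) = -1222 + 64 = -1158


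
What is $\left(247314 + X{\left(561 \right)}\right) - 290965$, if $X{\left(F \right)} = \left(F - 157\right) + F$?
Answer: $-42686$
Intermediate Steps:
$X{\left(F \right)} = -157 + 2 F$ ($X{\left(F \right)} = \left(-157 + F\right) + F = -157 + 2 F$)
$\left(247314 + X{\left(561 \right)}\right) - 290965 = \left(247314 + \left(-157 + 2 \cdot 561\right)\right) - 290965 = \left(247314 + \left(-157 + 1122\right)\right) - 290965 = \left(247314 + 965\right) - 290965 = 248279 - 290965 = -42686$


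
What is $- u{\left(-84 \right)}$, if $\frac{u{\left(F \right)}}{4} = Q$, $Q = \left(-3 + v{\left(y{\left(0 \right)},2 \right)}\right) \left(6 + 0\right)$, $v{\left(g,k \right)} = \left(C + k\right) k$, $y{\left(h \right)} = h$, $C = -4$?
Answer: $168$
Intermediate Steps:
$v{\left(g,k \right)} = k \left(-4 + k\right)$ ($v{\left(g,k \right)} = \left(-4 + k\right) k = k \left(-4 + k\right)$)
$Q = -42$ ($Q = \left(-3 + 2 \left(-4 + 2\right)\right) \left(6 + 0\right) = \left(-3 + 2 \left(-2\right)\right) 6 = \left(-3 - 4\right) 6 = \left(-7\right) 6 = -42$)
$u{\left(F \right)} = -168$ ($u{\left(F \right)} = 4 \left(-42\right) = -168$)
$- u{\left(-84 \right)} = \left(-1\right) \left(-168\right) = 168$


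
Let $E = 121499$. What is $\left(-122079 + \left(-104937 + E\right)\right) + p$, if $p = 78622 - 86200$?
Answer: $-113095$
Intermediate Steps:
$p = -7578$
$\left(-122079 + \left(-104937 + E\right)\right) + p = \left(-122079 + \left(-104937 + 121499\right)\right) - 7578 = \left(-122079 + 16562\right) - 7578 = -105517 - 7578 = -113095$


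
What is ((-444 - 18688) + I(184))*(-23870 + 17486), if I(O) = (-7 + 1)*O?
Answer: 129186624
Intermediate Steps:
I(O) = -6*O
((-444 - 18688) + I(184))*(-23870 + 17486) = ((-444 - 18688) - 6*184)*(-23870 + 17486) = (-19132 - 1104)*(-6384) = -20236*(-6384) = 129186624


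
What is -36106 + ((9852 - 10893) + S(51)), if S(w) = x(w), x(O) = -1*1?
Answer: -37148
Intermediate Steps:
x(O) = -1
S(w) = -1
-36106 + ((9852 - 10893) + S(51)) = -36106 + ((9852 - 10893) - 1) = -36106 + (-1041 - 1) = -36106 - 1042 = -37148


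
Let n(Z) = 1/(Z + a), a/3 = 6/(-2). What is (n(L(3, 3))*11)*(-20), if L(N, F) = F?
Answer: 110/3 ≈ 36.667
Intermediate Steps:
a = -9 (a = 3*(6/(-2)) = 3*(6*(-½)) = 3*(-3) = -9)
n(Z) = 1/(-9 + Z) (n(Z) = 1/(Z - 9) = 1/(-9 + Z))
(n(L(3, 3))*11)*(-20) = (11/(-9 + 3))*(-20) = (11/(-6))*(-20) = -⅙*11*(-20) = -11/6*(-20) = 110/3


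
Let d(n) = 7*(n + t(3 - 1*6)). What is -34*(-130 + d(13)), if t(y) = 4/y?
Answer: 4930/3 ≈ 1643.3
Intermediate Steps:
d(n) = -28/3 + 7*n (d(n) = 7*(n + 4/(3 - 1*6)) = 7*(n + 4/(3 - 6)) = 7*(n + 4/(-3)) = 7*(n + 4*(-1/3)) = 7*(n - 4/3) = 7*(-4/3 + n) = -28/3 + 7*n)
-34*(-130 + d(13)) = -34*(-130 + (-28/3 + 7*13)) = -34*(-130 + (-28/3 + 91)) = -34*(-130 + 245/3) = -34*(-145/3) = 4930/3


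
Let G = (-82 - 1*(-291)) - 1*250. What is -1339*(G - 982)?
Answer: 1369797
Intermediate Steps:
G = -41 (G = (-82 + 291) - 250 = 209 - 250 = -41)
-1339*(G - 982) = -1339*(-41 - 982) = -1339*(-1023) = 1369797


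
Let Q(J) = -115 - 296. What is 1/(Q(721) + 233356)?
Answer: 1/232945 ≈ 4.2929e-6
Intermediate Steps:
Q(J) = -411
1/(Q(721) + 233356) = 1/(-411 + 233356) = 1/232945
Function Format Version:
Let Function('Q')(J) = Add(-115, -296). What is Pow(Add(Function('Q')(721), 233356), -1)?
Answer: Rational(1, 232945) ≈ 4.2929e-6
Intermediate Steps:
Function('Q')(J) = -411
Pow(Add(Function('Q')(721), 233356), -1) = Pow(Add(-411, 233356), -1) = Pow(232945, -1) = Rational(1, 232945)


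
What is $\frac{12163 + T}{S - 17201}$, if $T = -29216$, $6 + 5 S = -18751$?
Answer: $\frac{85265}{104762} \approx 0.81389$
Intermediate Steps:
$S = - \frac{18757}{5}$ ($S = - \frac{6}{5} + \frac{1}{5} \left(-18751\right) = - \frac{6}{5} - \frac{18751}{5} = - \frac{18757}{5} \approx -3751.4$)
$\frac{12163 + T}{S - 17201} = \frac{12163 - 29216}{- \frac{18757}{5} - 17201} = - \frac{17053}{- \frac{104762}{5}} = \left(-17053\right) \left(- \frac{5}{104762}\right) = \frac{85265}{104762}$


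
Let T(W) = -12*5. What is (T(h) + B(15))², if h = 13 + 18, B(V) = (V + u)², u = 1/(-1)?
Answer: 18496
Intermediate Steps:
u = -1 (u = 1*(-1) = -1)
B(V) = (-1 + V)² (B(V) = (V - 1)² = (-1 + V)²)
h = 31
T(W) = -60
(T(h) + B(15))² = (-60 + (-1 + 15)²)² = (-60 + 14²)² = (-60 + 196)² = 136² = 18496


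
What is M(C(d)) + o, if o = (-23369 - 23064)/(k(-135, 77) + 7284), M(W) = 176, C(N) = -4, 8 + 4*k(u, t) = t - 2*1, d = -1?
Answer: 4953996/29203 ≈ 169.64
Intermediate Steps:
k(u, t) = -5/2 + t/4 (k(u, t) = -2 + (t - 2*1)/4 = -2 + (t - 2)/4 = -2 + (-2 + t)/4 = -2 + (-½ + t/4) = -5/2 + t/4)
o = -185732/29203 (o = (-23369 - 23064)/((-5/2 + (¼)*77) + 7284) = -46433/((-5/2 + 77/4) + 7284) = -46433/(67/4 + 7284) = -46433/29203/4 = -46433*4/29203 = -185732/29203 ≈ -6.3600)
M(C(d)) + o = 176 - 185732/29203 = 4953996/29203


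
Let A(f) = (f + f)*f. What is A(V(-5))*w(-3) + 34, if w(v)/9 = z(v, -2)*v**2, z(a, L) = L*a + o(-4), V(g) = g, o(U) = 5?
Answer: 44584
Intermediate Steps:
z(a, L) = 5 + L*a (z(a, L) = L*a + 5 = 5 + L*a)
A(f) = 2*f**2 (A(f) = (2*f)*f = 2*f**2)
w(v) = 9*v**2*(5 - 2*v) (w(v) = 9*((5 - 2*v)*v**2) = 9*(v**2*(5 - 2*v)) = 9*v**2*(5 - 2*v))
A(V(-5))*w(-3) + 34 = (2*(-5)**2)*((-3)**2*(45 - 18*(-3))) + 34 = (2*25)*(9*(45 + 54)) + 34 = 50*(9*99) + 34 = 50*891 + 34 = 44550 + 34 = 44584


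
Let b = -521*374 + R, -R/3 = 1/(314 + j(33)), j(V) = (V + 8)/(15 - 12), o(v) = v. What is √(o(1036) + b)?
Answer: I*√187284210249/983 ≈ 440.25*I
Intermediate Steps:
j(V) = 8/3 + V/3 (j(V) = (8 + V)/3 = (8 + V)*(⅓) = 8/3 + V/3)
R = -9/983 (R = -3/(314 + (8/3 + (⅓)*33)) = -3/(314 + (8/3 + 11)) = -3/(314 + 41/3) = -3/983/3 = -3*3/983 = -9/983 ≈ -0.0091556)
b = -191541491/983 (b = -521*374 - 9/983 = -194854 - 9/983 = -191541491/983 ≈ -1.9485e+5)
√(o(1036) + b) = √(1036 - 191541491/983) = √(-190523103/983) = I*√187284210249/983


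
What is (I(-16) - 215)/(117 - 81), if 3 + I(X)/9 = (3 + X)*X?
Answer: 815/18 ≈ 45.278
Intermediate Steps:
I(X) = -27 + 9*X*(3 + X) (I(X) = -27 + 9*((3 + X)*X) = -27 + 9*(X*(3 + X)) = -27 + 9*X*(3 + X))
(I(-16) - 215)/(117 - 81) = ((-27 + 9*(-16)² + 27*(-16)) - 215)/(117 - 81) = ((-27 + 9*256 - 432) - 215)/36 = ((-27 + 2304 - 432) - 215)*(1/36) = (1845 - 215)*(1/36) = 1630*(1/36) = 815/18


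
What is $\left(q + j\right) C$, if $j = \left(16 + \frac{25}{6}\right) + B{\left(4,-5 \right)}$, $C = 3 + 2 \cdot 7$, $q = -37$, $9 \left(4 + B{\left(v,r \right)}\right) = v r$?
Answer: $- \frac{7055}{18} \approx -391.94$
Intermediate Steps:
$B{\left(v,r \right)} = -4 + \frac{r v}{9}$ ($B{\left(v,r \right)} = -4 + \frac{v r}{9} = -4 + \frac{r v}{9}$)
$C = 17$ ($C = 3 + 14 = 17$)
$j = \frac{251}{18}$ ($j = \left(16 + \frac{25}{6}\right) - \left(4 + \frac{5}{9} \cdot 4\right) = \left(16 + 25 \cdot \frac{1}{6}\right) - \frac{56}{9} = \left(16 + \frac{25}{6}\right) - \frac{56}{9} = \frac{121}{6} - \frac{56}{9} = \frac{251}{18} \approx 13.944$)
$\left(q + j\right) C = \left(-37 + \frac{251}{18}\right) 17 = \left(- \frac{415}{18}\right) 17 = - \frac{7055}{18}$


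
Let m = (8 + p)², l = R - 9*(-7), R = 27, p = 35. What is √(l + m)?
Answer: √1939 ≈ 44.034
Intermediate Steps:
l = 90 (l = 27 - 9*(-7) = 27 + 63 = 90)
m = 1849 (m = (8 + 35)² = 43² = 1849)
√(l + m) = √(90 + 1849) = √1939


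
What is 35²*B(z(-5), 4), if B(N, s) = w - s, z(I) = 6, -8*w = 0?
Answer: -4900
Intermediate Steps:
w = 0 (w = -⅛*0 = 0)
B(N, s) = -s (B(N, s) = 0 - s = -s)
35²*B(z(-5), 4) = 35²*(-1*4) = 1225*(-4) = -4900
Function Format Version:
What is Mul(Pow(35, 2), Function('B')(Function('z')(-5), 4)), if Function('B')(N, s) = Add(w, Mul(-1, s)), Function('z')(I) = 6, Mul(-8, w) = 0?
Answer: -4900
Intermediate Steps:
w = 0 (w = Mul(Rational(-1, 8), 0) = 0)
Function('B')(N, s) = Mul(-1, s) (Function('B')(N, s) = Add(0, Mul(-1, s)) = Mul(-1, s))
Mul(Pow(35, 2), Function('B')(Function('z')(-5), 4)) = Mul(Pow(35, 2), Mul(-1, 4)) = Mul(1225, -4) = -4900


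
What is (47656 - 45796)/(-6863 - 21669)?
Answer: -465/7133 ≈ -0.065190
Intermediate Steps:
(47656 - 45796)/(-6863 - 21669) = 1860/(-28532) = 1860*(-1/28532) = -465/7133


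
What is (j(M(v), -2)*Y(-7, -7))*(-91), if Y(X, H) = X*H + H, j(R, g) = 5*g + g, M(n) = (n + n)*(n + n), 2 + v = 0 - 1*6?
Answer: 45864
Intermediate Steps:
v = -8 (v = -2 + (0 - 1*6) = -2 + (0 - 6) = -2 - 6 = -8)
M(n) = 4*n² (M(n) = (2*n)*(2*n) = 4*n²)
j(R, g) = 6*g
Y(X, H) = H + H*X (Y(X, H) = H*X + H = H + H*X)
(j(M(v), -2)*Y(-7, -7))*(-91) = ((6*(-2))*(-7*(1 - 7)))*(-91) = -(-84)*(-6)*(-91) = -12*42*(-91) = -504*(-91) = 45864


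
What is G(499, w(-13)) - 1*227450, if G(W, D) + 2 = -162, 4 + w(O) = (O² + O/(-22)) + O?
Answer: -227614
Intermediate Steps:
w(O) = -4 + O² + 21*O/22 (w(O) = -4 + ((O² + O/(-22)) + O) = -4 + ((O² - O/22) + O) = -4 + (O² + 21*O/22) = -4 + O² + 21*O/22)
G(W, D) = -164 (G(W, D) = -2 - 162 = -164)
G(499, w(-13)) - 1*227450 = -164 - 1*227450 = -164 - 227450 = -227614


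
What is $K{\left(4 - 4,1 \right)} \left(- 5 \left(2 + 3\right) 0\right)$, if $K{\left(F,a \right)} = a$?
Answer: $0$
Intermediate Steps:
$K{\left(4 - 4,1 \right)} \left(- 5 \left(2 + 3\right) 0\right) = 1 \left(- 5 \left(2 + 3\right) 0\right) = 1 \left(- 5 \cdot 5 \cdot 0\right) = 1 \left(\left(-5\right) 0\right) = 1 \cdot 0 = 0$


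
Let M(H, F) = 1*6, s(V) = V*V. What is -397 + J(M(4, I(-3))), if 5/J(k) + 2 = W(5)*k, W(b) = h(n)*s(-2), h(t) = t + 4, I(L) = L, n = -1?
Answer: -5557/14 ≈ -396.93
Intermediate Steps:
s(V) = V²
h(t) = 4 + t
W(b) = 12 (W(b) = (4 - 1)*(-2)² = 3*4 = 12)
M(H, F) = 6
J(k) = 5/(-2 + 12*k)
-397 + J(M(4, I(-3))) = -397 + 5/(2*(-1 + 6*6)) = -397 + 5/(2*(-1 + 36)) = -397 + (5/2)/35 = -397 + (5/2)*(1/35) = -397 + 1/14 = -5557/14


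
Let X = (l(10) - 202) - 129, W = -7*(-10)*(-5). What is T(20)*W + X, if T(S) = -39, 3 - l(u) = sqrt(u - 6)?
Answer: 13320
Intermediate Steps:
l(u) = 3 - sqrt(-6 + u) (l(u) = 3 - sqrt(u - 6) = 3 - sqrt(-6 + u))
W = -350 (W = 70*(-5) = -350)
X = -330 (X = ((3 - sqrt(-6 + 10)) - 202) - 129 = ((3 - sqrt(4)) - 202) - 129 = ((3 - 1*2) - 202) - 129 = ((3 - 2) - 202) - 129 = (1 - 202) - 129 = -201 - 129 = -330)
T(20)*W + X = -39*(-350) - 330 = 13650 - 330 = 13320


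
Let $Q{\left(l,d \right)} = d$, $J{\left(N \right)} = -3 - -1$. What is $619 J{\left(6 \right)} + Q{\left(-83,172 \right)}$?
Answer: $-1066$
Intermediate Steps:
$J{\left(N \right)} = -2$ ($J{\left(N \right)} = -3 + 1 = -2$)
$619 J{\left(6 \right)} + Q{\left(-83,172 \right)} = 619 \left(-2\right) + 172 = -1238 + 172 = -1066$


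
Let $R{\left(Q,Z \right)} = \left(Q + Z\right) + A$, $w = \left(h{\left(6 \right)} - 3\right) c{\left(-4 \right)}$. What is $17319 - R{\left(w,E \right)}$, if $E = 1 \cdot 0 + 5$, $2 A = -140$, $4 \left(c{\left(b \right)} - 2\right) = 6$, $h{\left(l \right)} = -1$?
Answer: $17398$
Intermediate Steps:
$c{\left(b \right)} = \frac{7}{2}$ ($c{\left(b \right)} = 2 + \frac{1}{4} \cdot 6 = 2 + \frac{3}{2} = \frac{7}{2}$)
$A = -70$ ($A = \frac{1}{2} \left(-140\right) = -70$)
$E = 5$ ($E = 0 + 5 = 5$)
$w = -14$ ($w = \left(-1 - 3\right) \frac{7}{2} = \left(-4\right) \frac{7}{2} = -14$)
$R{\left(Q,Z \right)} = -70 + Q + Z$ ($R{\left(Q,Z \right)} = \left(Q + Z\right) - 70 = -70 + Q + Z$)
$17319 - R{\left(w,E \right)} = 17319 - \left(-70 - 14 + 5\right) = 17319 - -79 = 17319 + 79 = 17398$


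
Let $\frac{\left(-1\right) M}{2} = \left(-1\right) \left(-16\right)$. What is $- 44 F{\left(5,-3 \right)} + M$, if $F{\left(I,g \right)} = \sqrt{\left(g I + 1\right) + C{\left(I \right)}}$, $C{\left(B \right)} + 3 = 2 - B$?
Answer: $-32 - 88 i \sqrt{5} \approx -32.0 - 196.77 i$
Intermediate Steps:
$C{\left(B \right)} = -1 - B$ ($C{\left(B \right)} = -3 - \left(-2 + B\right) = -1 - B$)
$F{\left(I,g \right)} = \sqrt{- I + I g}$ ($F{\left(I,g \right)} = \sqrt{\left(g I + 1\right) - \left(1 + I\right)} = \sqrt{\left(I g + 1\right) - \left(1 + I\right)} = \sqrt{\left(1 + I g\right) - \left(1 + I\right)} = \sqrt{- I + I g}$)
$M = -32$ ($M = - 2 \left(\left(-1\right) \left(-16\right)\right) = \left(-2\right) 16 = -32$)
$- 44 F{\left(5,-3 \right)} + M = - 44 \sqrt{5 \left(-1 - 3\right)} - 32 = - 44 \sqrt{5 \left(-4\right)} - 32 = - 44 \sqrt{-20} - 32 = - 44 \cdot 2 i \sqrt{5} - 32 = - 88 i \sqrt{5} - 32 = -32 - 88 i \sqrt{5}$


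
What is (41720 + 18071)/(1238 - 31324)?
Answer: -59791/30086 ≈ -1.9873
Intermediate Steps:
(41720 + 18071)/(1238 - 31324) = 59791/(-30086) = 59791*(-1/30086) = -59791/30086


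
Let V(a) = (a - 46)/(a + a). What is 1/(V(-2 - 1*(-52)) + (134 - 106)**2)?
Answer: 25/19601 ≈ 0.0012754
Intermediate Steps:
V(a) = (-46 + a)/(2*a) (V(a) = (-46 + a)/((2*a)) = (-46 + a)*(1/(2*a)) = (-46 + a)/(2*a))
1/(V(-2 - 1*(-52)) + (134 - 106)**2) = 1/((-46 + (-2 - 1*(-52)))/(2*(-2 - 1*(-52))) + (134 - 106)**2) = 1/((-46 + (-2 + 52))/(2*(-2 + 52)) + 28**2) = 1/((1/2)*(-46 + 50)/50 + 784) = 1/((1/2)*(1/50)*4 + 784) = 1/(1/25 + 784) = 1/(19601/25) = 25/19601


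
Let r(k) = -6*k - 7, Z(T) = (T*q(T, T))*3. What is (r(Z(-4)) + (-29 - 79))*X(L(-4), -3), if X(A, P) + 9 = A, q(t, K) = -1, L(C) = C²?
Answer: -1309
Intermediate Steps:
X(A, P) = -9 + A
Z(T) = -3*T (Z(T) = (T*(-1))*3 = -T*3 = -3*T)
r(k) = -7 - 6*k
(r(Z(-4)) + (-29 - 79))*X(L(-4), -3) = ((-7 - (-18)*(-4)) + (-29 - 79))*(-9 + (-4)²) = ((-7 - 6*12) - 108)*(-9 + 16) = ((-7 - 72) - 108)*7 = (-79 - 108)*7 = -187*7 = -1309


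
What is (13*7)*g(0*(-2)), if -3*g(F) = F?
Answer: 0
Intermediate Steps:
g(F) = -F/3
(13*7)*g(0*(-2)) = (13*7)*(-0*(-2)) = 91*(-⅓*0) = 91*0 = 0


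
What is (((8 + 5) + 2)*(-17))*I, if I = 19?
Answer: -4845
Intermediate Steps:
(((8 + 5) + 2)*(-17))*I = (((8 + 5) + 2)*(-17))*19 = ((13 + 2)*(-17))*19 = (15*(-17))*19 = -255*19 = -4845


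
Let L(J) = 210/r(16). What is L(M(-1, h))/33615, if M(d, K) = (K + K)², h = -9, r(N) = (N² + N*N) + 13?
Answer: 2/168075 ≈ 1.1899e-5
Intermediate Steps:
r(N) = 13 + 2*N² (r(N) = (N² + N²) + 13 = 2*N² + 13 = 13 + 2*N²)
M(d, K) = 4*K² (M(d, K) = (2*K)² = 4*K²)
L(J) = ⅖ (L(J) = 210/(13 + 2*16²) = 210/(13 + 2*256) = 210/(13 + 512) = 210/525 = 210*(1/525) = ⅖)
L(M(-1, h))/33615 = (⅖)/33615 = (⅖)*(1/33615) = 2/168075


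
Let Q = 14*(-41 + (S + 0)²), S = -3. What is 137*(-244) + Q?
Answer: -33876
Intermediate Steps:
Q = -448 (Q = 14*(-41 + (-3 + 0)²) = 14*(-41 + (-3)²) = 14*(-41 + 9) = 14*(-32) = -448)
137*(-244) + Q = 137*(-244) - 448 = -33428 - 448 = -33876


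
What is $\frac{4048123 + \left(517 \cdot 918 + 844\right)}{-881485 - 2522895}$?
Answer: $- \frac{4523573}{3404380} \approx -1.3288$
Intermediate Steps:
$\frac{4048123 + \left(517 \cdot 918 + 844\right)}{-881485 - 2522895} = \frac{4048123 + \left(474606 + 844\right)}{-3404380} = \left(4048123 + 475450\right) \left(- \frac{1}{3404380}\right) = 4523573 \left(- \frac{1}{3404380}\right) = - \frac{4523573}{3404380}$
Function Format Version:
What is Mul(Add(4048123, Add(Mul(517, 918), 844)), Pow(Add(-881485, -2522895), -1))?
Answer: Rational(-4523573, 3404380) ≈ -1.3288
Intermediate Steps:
Mul(Add(4048123, Add(Mul(517, 918), 844)), Pow(Add(-881485, -2522895), -1)) = Mul(Add(4048123, Add(474606, 844)), Pow(-3404380, -1)) = Mul(Add(4048123, 475450), Rational(-1, 3404380)) = Mul(4523573, Rational(-1, 3404380)) = Rational(-4523573, 3404380)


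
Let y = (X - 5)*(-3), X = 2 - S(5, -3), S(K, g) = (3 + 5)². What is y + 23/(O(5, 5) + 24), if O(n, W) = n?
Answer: 5852/29 ≈ 201.79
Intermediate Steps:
S(K, g) = 64 (S(K, g) = 8² = 64)
X = -62 (X = 2 - 1*64 = 2 - 64 = -62)
y = 201 (y = (-62 - 5)*(-3) = -67*(-3) = 201)
y + 23/(O(5, 5) + 24) = 201 + 23/(5 + 24) = 201 + 23/29 = 5852/29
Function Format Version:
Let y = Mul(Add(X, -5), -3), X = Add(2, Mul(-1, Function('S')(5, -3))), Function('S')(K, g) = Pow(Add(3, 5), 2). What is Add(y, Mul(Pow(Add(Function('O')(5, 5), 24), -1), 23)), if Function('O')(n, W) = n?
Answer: Rational(5852, 29) ≈ 201.79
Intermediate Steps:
Function('S')(K, g) = 64 (Function('S')(K, g) = Pow(8, 2) = 64)
X = -62 (X = Add(2, Mul(-1, 64)) = Add(2, -64) = -62)
y = 201 (y = Mul(Add(-62, -5), -3) = Mul(-67, -3) = 201)
Add(y, Mul(Pow(Add(Function('O')(5, 5), 24), -1), 23)) = Add(201, Mul(Pow(Add(5, 24), -1), 23)) = Add(201, Mul(Pow(29, -1), 23)) = Add(201, Mul(Rational(1, 29), 23)) = Add(201, Rational(23, 29)) = Rational(5852, 29)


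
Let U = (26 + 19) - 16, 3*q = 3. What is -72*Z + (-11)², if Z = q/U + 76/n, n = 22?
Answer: -41537/319 ≈ -130.21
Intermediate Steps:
q = 1 (q = (⅓)*3 = 1)
U = 29 (U = 45 - 16 = 29)
Z = 1113/319 (Z = 1/29 + 76/22 = 1*(1/29) + 76*(1/22) = 1/29 + 38/11 = 1113/319 ≈ 3.4890)
-72*Z + (-11)² = -72*1113/319 + (-11)² = -80136/319 + 121 = -41537/319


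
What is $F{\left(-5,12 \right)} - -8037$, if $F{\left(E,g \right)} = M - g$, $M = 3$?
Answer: $8028$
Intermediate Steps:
$F{\left(E,g \right)} = 3 - g$
$F{\left(-5,12 \right)} - -8037 = \left(3 - 12\right) - -8037 = \left(3 - 12\right) + 8037 = -9 + 8037 = 8028$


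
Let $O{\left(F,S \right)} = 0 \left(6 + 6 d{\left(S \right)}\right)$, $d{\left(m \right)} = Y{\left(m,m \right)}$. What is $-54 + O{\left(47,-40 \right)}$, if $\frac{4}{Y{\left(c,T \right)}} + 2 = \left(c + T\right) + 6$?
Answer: $-54$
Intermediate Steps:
$Y{\left(c,T \right)} = \frac{4}{4 + T + c}$ ($Y{\left(c,T \right)} = \frac{4}{-2 + \left(\left(c + T\right) + 6\right)} = \frac{4}{-2 + \left(\left(T + c\right) + 6\right)} = \frac{4}{-2 + \left(6 + T + c\right)} = \frac{4}{4 + T + c}$)
$d{\left(m \right)} = \frac{4}{4 + 2 m}$ ($d{\left(m \right)} = \frac{4}{4 + m + m} = \frac{4}{4 + 2 m}$)
$O{\left(F,S \right)} = 0$ ($O{\left(F,S \right)} = 0 \left(6 + 6 \frac{2}{2 + S}\right) = 0 \left(6 + \frac{12}{2 + S}\right) = 0$)
$-54 + O{\left(47,-40 \right)} = -54 + 0 = -54$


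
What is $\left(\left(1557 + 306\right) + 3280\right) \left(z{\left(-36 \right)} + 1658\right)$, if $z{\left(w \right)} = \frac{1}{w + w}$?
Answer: $\frac{613945625}{72} \approx 8.527 \cdot 10^{6}$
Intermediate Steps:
$z{\left(w \right)} = \frac{1}{2 w}$
$\left(\left(1557 + 306\right) + 3280\right) \left(z{\left(-36 \right)} + 1658\right) = \left(\left(1557 + 306\right) + 3280\right) \left(\frac{1}{2 \left(-36\right)} + 1658\right) = \left(1863 + 3280\right) \left(\frac{1}{2} \left(- \frac{1}{36}\right) + 1658\right) = 5143 \left(- \frac{1}{72} + 1658\right) = 5143 \cdot \frac{119375}{72} = \frac{613945625}{72}$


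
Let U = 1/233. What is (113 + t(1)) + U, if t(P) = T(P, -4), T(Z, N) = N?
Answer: 25398/233 ≈ 109.00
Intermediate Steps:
t(P) = -4
U = 1/233 ≈ 0.0042918
(113 + t(1)) + U = (113 - 4) + 1/233 = 109 + 1/233 = 25398/233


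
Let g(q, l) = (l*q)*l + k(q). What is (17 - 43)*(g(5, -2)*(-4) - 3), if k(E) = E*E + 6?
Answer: 5382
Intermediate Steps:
k(E) = 6 + E**2 (k(E) = E**2 + 6 = 6 + E**2)
g(q, l) = 6 + q**2 + q*l**2 (g(q, l) = (l*q)*l + (6 + q**2) = q*l**2 + (6 + q**2) = 6 + q**2 + q*l**2)
(17 - 43)*(g(5, -2)*(-4) - 3) = (17 - 43)*((6 + 5**2 + 5*(-2)**2)*(-4) - 3) = -26*((6 + 25 + 5*4)*(-4) - 3) = -26*((6 + 25 + 20)*(-4) - 3) = -26*(51*(-4) - 3) = -26*(-204 - 3) = -26*(-207) = 5382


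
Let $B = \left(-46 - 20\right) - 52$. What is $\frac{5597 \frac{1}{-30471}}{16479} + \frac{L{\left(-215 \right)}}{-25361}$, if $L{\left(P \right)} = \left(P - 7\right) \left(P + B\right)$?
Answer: $- \frac{5302960467493}{1819222819407} \approx -2.915$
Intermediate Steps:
$B = -118$ ($B = -66 - 52 = -118$)
$L{\left(P \right)} = \left(-118 + P\right) \left(-7 + P\right)$ ($L{\left(P \right)} = \left(P - 7\right) \left(P - 118\right) = \left(-7 + P\right) \left(-118 + P\right) = \left(-118 + P\right) \left(-7 + P\right)$)
$\frac{5597 \frac{1}{-30471}}{16479} + \frac{L{\left(-215 \right)}}{-25361} = \frac{5597 \frac{1}{-30471}}{16479} + \frac{826 + \left(-215\right)^{2} - -26875}{-25361} = 5597 \left(- \frac{1}{30471}\right) \frac{1}{16479} + \left(826 + 46225 + 26875\right) \left(- \frac{1}{25361}\right) = \left(- \frac{5597}{30471}\right) \frac{1}{16479} + 73926 \left(- \frac{1}{25361}\right) = - \frac{5597}{502131609} - \frac{73926}{25361} = - \frac{5302960467493}{1819222819407}$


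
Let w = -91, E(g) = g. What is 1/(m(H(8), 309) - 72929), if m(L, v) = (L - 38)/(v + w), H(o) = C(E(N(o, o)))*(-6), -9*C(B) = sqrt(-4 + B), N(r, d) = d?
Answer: -327/23847838 ≈ -1.3712e-5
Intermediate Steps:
C(B) = -sqrt(-4 + B)/9
H(o) = 2*sqrt(-4 + o)/3 (H(o) = -sqrt(-4 + o)/9*(-6) = 2*sqrt(-4 + o)/3)
m(L, v) = (-38 + L)/(-91 + v) (m(L, v) = (L - 38)/(v - 91) = (-38 + L)/(-91 + v))
1/(m(H(8), 309) - 72929) = 1/((-38 + 2*sqrt(-4 + 8)/3)/(-91 + 309) - 72929) = 1/((-38 + 2*sqrt(4)/3)/218 - 72929) = 1/((-38 + (2/3)*2)/218 - 72929) = 1/((-38 + 4/3)/218 - 72929) = 1/((1/218)*(-110/3) - 72929) = 1/(-55/327 - 72929) = 1/(-23847838/327) = -327/23847838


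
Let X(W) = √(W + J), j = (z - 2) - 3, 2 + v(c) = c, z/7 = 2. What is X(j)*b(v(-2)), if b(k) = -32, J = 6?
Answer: -32*√15 ≈ -123.94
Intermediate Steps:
z = 14 (z = 7*2 = 14)
v(c) = -2 + c
j = 9 (j = (14 - 2) - 3 = 12 - 3 = 9)
X(W) = √(6 + W) (X(W) = √(W + 6) = √(6 + W))
X(j)*b(v(-2)) = √(6 + 9)*(-32) = √15*(-32) = -32*√15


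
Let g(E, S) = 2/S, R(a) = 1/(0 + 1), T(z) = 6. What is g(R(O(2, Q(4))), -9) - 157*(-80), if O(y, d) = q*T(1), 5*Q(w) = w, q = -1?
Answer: 113038/9 ≈ 12560.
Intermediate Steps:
Q(w) = w/5
O(y, d) = -6 (O(y, d) = -1*6 = -6)
R(a) = 1 (R(a) = 1/1 = 1)
g(R(O(2, Q(4))), -9) - 157*(-80) = 2/(-9) - 157*(-80) = 2*(-1/9) + 12560 = -2/9 + 12560 = 113038/9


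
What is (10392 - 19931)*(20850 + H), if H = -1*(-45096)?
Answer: -629058894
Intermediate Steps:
H = 45096
(10392 - 19931)*(20850 + H) = (10392 - 19931)*(20850 + 45096) = -9539*65946 = -629058894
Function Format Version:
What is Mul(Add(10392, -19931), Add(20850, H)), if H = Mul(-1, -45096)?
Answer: -629058894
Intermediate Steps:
H = 45096
Mul(Add(10392, -19931), Add(20850, H)) = Mul(Add(10392, -19931), Add(20850, 45096)) = Mul(-9539, 65946) = -629058894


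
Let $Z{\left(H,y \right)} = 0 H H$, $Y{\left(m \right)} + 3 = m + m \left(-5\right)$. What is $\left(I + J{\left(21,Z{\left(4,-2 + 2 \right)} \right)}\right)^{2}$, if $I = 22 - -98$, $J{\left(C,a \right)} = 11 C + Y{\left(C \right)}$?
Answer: $69696$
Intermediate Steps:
$Y{\left(m \right)} = -3 - 4 m$ ($Y{\left(m \right)} = -3 + \left(m + m \left(-5\right)\right) = -3 + \left(m - 5 m\right) = -3 - 4 m$)
$Z{\left(H,y \right)} = 0$ ($Z{\left(H,y \right)} = 0 H = 0$)
$J{\left(C,a \right)} = -3 + 7 C$ ($J{\left(C,a \right)} = 11 C - \left(3 + 4 C\right) = -3 + 7 C$)
$I = 120$ ($I = 22 + 98 = 120$)
$\left(I + J{\left(21,Z{\left(4,-2 + 2 \right)} \right)}\right)^{2} = \left(120 + \left(-3 + 7 \cdot 21\right)\right)^{2} = \left(120 + \left(-3 + 147\right)\right)^{2} = \left(120 + 144\right)^{2} = 264^{2} = 69696$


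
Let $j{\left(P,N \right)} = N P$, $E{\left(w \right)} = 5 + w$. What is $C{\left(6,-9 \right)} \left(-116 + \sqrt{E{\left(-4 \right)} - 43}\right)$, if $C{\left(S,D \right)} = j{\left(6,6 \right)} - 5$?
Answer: $-3596 + 31 i \sqrt{42} \approx -3596.0 + 200.9 i$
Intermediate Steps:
$C{\left(S,D \right)} = 31$ ($C{\left(S,D \right)} = 6 \cdot 6 - 5 = 36 - 5 = 31$)
$C{\left(6,-9 \right)} \left(-116 + \sqrt{E{\left(-4 \right)} - 43}\right) = 31 \left(-116 + \sqrt{\left(5 - 4\right) - 43}\right) = 31 \left(-116 + \sqrt{1 - 43}\right) = 31 \left(-116 + \sqrt{-42}\right) = 31 \left(-116 + i \sqrt{42}\right) = -3596 + 31 i \sqrt{42}$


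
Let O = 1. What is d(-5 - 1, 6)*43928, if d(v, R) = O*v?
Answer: -263568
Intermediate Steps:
d(v, R) = v (d(v, R) = 1*v = v)
d(-5 - 1, 6)*43928 = (-5 - 1)*43928 = -6*43928 = -263568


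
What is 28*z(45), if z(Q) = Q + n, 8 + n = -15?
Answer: 616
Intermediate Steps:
n = -23 (n = -8 - 15 = -23)
z(Q) = -23 + Q (z(Q) = Q - 23 = -23 + Q)
28*z(45) = 28*(-23 + 45) = 28*22 = 616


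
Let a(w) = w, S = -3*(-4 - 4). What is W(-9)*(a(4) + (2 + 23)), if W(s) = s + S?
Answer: 435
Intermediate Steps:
S = 24 (S = -3*(-8) = 24)
W(s) = 24 + s (W(s) = s + 24 = 24 + s)
W(-9)*(a(4) + (2 + 23)) = (24 - 9)*(4 + (2 + 23)) = 15*(4 + 25) = 15*29 = 435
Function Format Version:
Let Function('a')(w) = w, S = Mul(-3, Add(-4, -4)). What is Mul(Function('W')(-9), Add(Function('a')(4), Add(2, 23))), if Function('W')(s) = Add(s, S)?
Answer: 435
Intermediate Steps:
S = 24 (S = Mul(-3, -8) = 24)
Function('W')(s) = Add(24, s) (Function('W')(s) = Add(s, 24) = Add(24, s))
Mul(Function('W')(-9), Add(Function('a')(4), Add(2, 23))) = Mul(Add(24, -9), Add(4, Add(2, 23))) = Mul(15, Add(4, 25)) = Mul(15, 29) = 435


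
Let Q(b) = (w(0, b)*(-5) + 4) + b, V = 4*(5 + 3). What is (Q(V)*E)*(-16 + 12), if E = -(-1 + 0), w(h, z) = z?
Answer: 496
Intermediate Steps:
V = 32 (V = 4*8 = 32)
Q(b) = 4 - 4*b (Q(b) = (b*(-5) + 4) + b = (-5*b + 4) + b = (4 - 5*b) + b = 4 - 4*b)
E = 1 (E = -1*(-1) = 1)
(Q(V)*E)*(-16 + 12) = ((4 - 4*32)*1)*(-16 + 12) = ((4 - 128)*1)*(-4) = -124*1*(-4) = -124*(-4) = 496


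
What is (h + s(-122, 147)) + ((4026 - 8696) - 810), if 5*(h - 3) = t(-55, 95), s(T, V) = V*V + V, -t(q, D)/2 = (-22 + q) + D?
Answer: 81359/5 ≈ 16272.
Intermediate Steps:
t(q, D) = 44 - 2*D - 2*q (t(q, D) = -2*((-22 + q) + D) = -2*(-22 + D + q) = 44 - 2*D - 2*q)
s(T, V) = V + V² (s(T, V) = V² + V = V + V²)
h = -21/5 (h = 3 + (44 - 2*95 - 2*(-55))/5 = 3 + (44 - 190 + 110)/5 = 3 + (⅕)*(-36) = 3 - 36/5 = -21/5 ≈ -4.2000)
(h + s(-122, 147)) + ((4026 - 8696) - 810) = (-21/5 + 147*(1 + 147)) + ((4026 - 8696) - 810) = (-21/5 + 147*148) + (-4670 - 810) = (-21/5 + 21756) - 5480 = 108759/5 - 5480 = 81359/5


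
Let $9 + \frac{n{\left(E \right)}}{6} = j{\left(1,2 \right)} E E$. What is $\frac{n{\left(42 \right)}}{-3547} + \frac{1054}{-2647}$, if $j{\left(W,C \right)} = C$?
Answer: $- \frac{59627296}{9388909} \approx -6.3508$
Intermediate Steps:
$n{\left(E \right)} = -54 + 12 E^{2}$ ($n{\left(E \right)} = -54 + 6 \cdot 2 E E = -54 + 6 \cdot 2 E^{2} = -54 + 12 E^{2}$)
$\frac{n{\left(42 \right)}}{-3547} + \frac{1054}{-2647} = \frac{-54 + 12 \cdot 42^{2}}{-3547} + \frac{1054}{-2647} = \left(-54 + 12 \cdot 1764\right) \left(- \frac{1}{3547}\right) + 1054 \left(- \frac{1}{2647}\right) = \left(-54 + 21168\right) \left(- \frac{1}{3547}\right) - \frac{1054}{2647} = 21114 \left(- \frac{1}{3547}\right) - \frac{1054}{2647} = - \frac{21114}{3547} - \frac{1054}{2647} = - \frac{59627296}{9388909}$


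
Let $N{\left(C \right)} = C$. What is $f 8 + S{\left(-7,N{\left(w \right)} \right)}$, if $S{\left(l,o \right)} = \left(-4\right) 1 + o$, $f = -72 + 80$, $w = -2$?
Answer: $58$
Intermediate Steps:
$f = 8$
$S{\left(l,o \right)} = -4 + o$
$f 8 + S{\left(-7,N{\left(w \right)} \right)} = 8 \cdot 8 - 6 = 64 - 6 = 58$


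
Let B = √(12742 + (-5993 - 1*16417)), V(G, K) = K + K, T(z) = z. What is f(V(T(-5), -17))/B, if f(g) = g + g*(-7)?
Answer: -102*I*√2417/2417 ≈ -2.0747*I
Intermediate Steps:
V(G, K) = 2*K
B = 2*I*√2417 (B = √(12742 + (-5993 - 16417)) = √(12742 - 22410) = √(-9668) = 2*I*√2417 ≈ 98.326*I)
f(g) = -6*g (f(g) = g - 7*g = -6*g)
f(V(T(-5), -17))/B = (-12*(-17))/((2*I*√2417)) = (-6*(-34))*(-I*√2417/4834) = 204*(-I*√2417/4834) = -102*I*√2417/2417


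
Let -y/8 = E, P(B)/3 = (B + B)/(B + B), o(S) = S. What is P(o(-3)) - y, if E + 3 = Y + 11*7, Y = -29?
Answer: 363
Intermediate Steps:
P(B) = 3 (P(B) = 3*((B + B)/(B + B)) = 3*((2*B)/((2*B))) = 3*((2*B)*(1/(2*B))) = 3*1 = 3)
E = 45 (E = -3 + (-29 + 11*7) = -3 + (-29 + 77) = -3 + 48 = 45)
y = -360 (y = -8*45 = -360)
P(o(-3)) - y = 3 - 1*(-360) = 3 + 360 = 363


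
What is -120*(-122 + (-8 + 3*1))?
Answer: 15240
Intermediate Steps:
-120*(-122 + (-8 + 3*1)) = -120*(-122 + (-8 + 3)) = -120*(-122 - 5) = -120*(-127) = 15240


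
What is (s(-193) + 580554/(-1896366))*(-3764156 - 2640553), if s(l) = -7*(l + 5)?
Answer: -2663331097085553/316061 ≈ -8.4266e+9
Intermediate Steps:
s(l) = -35 - 7*l (s(l) = -7*(5 + l) = -35 - 7*l)
(s(-193) + 580554/(-1896366))*(-3764156 - 2640553) = ((-35 - 7*(-193)) + 580554/(-1896366))*(-3764156 - 2640553) = ((-35 + 1351) + 580554*(-1/1896366))*(-6404709) = (1316 - 96759/316061)*(-6404709) = (415839517/316061)*(-6404709) = -2663331097085553/316061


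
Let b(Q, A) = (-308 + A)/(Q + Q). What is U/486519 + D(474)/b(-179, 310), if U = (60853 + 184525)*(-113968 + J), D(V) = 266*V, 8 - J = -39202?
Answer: -10998608794208/486519 ≈ -2.2607e+7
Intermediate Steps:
J = 39210 (J = 8 - 1*(-39202) = 8 + 39202 = 39210)
b(Q, A) = (-308 + A)/(2*Q) (b(Q, A) = (-308 + A)/((2*Q)) = (-308 + A)*(1/(2*Q)) = (-308 + A)/(2*Q))
U = -18343968524 (U = (60853 + 184525)*(-113968 + 39210) = 245378*(-74758) = -18343968524)
U/486519 + D(474)/b(-179, 310) = -18343968524/486519 + (266*474)/(((½)*(-308 + 310)/(-179))) = -18343968524*1/486519 + 126084/(((½)*(-1/179)*2)) = -18343968524/486519 + 126084/(-1/179) = -18343968524/486519 + 126084*(-179) = -18343968524/486519 - 22569036 = -10998608794208/486519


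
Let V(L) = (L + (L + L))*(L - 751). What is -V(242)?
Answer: 369534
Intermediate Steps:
V(L) = 3*L*(-751 + L) (V(L) = (L + 2*L)*(-751 + L) = (3*L)*(-751 + L) = 3*L*(-751 + L))
-V(242) = -3*242*(-751 + 242) = -3*242*(-509) = -1*(-369534) = 369534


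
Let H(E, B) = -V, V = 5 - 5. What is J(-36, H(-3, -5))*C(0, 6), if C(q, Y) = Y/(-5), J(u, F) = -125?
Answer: 150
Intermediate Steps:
V = 0
H(E, B) = 0 (H(E, B) = -1*0 = 0)
C(q, Y) = -Y/5 (C(q, Y) = Y*(-⅕) = -Y/5)
J(-36, H(-3, -5))*C(0, 6) = -(-25)*6 = -125*(-6/5) = 150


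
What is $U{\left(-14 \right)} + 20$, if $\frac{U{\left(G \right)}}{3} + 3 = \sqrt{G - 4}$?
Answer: $11 + 9 i \sqrt{2} \approx 11.0 + 12.728 i$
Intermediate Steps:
$U{\left(G \right)} = -9 + 3 \sqrt{-4 + G}$ ($U{\left(G \right)} = -9 + 3 \sqrt{G - 4} = -9 + 3 \sqrt{-4 + G}$)
$U{\left(-14 \right)} + 20 = \left(-9 + 3 \sqrt{-4 - 14}\right) + 20 = \left(-9 + 3 \sqrt{-18}\right) + 20 = \left(-9 + 3 \cdot 3 i \sqrt{2}\right) + 20 = \left(-9 + 9 i \sqrt{2}\right) + 20 = 11 + 9 i \sqrt{2}$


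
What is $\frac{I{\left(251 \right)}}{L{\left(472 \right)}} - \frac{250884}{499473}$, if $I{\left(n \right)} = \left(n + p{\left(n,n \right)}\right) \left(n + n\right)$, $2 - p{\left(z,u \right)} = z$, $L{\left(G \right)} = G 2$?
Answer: $\frac{2450337}{4365764} \approx 0.56126$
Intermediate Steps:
$L{\left(G \right)} = 2 G$
$p{\left(z,u \right)} = 2 - z$
$I{\left(n \right)} = 4 n$ ($I{\left(n \right)} = \left(n - \left(-2 + n\right)\right) \left(n + n\right) = 2 \cdot 2 n = 4 n$)
$\frac{I{\left(251 \right)}}{L{\left(472 \right)}} - \frac{250884}{499473} = \frac{4 \cdot 251}{2 \cdot 472} - \frac{250884}{499473} = \frac{1004}{944} - \frac{9292}{18499} = 1004 \cdot \frac{1}{944} - \frac{9292}{18499} = \frac{251}{236} - \frac{9292}{18499} = \frac{2450337}{4365764}$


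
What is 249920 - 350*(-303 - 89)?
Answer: 387120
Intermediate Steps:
249920 - 350*(-303 - 89) = 249920 - 350*(-392) = 249920 + 137200 = 387120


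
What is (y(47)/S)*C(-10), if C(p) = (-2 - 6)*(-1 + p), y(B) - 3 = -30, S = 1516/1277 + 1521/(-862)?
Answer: 237767184/57775 ≈ 4115.4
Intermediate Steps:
S = -635525/1100774 (S = 1516*(1/1277) + 1521*(-1/862) = 1516/1277 - 1521/862 = -635525/1100774 ≈ -0.57734)
y(B) = -27 (y(B) = 3 - 30 = -27)
C(p) = 8 - 8*p (C(p) = -8*(-1 + p) = 8 - 8*p)
(y(47)/S)*C(-10) = (-27/(-635525/1100774))*(8 - 8*(-10)) = (-27*(-1100774/635525))*(8 + 80) = (29720898/635525)*88 = 237767184/57775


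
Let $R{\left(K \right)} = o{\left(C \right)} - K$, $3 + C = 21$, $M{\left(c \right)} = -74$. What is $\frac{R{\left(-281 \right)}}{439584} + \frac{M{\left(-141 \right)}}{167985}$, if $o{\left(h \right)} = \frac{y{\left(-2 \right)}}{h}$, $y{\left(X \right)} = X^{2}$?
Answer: $\frac{14711899}{73843518240} \approx 0.00019923$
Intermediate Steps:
$C = 18$ ($C = -3 + 21 = 18$)
$o{\left(h \right)} = \frac{4}{h}$ ($o{\left(h \right)} = \frac{\left(-2\right)^{2}}{h} = \frac{4}{h}$)
$R{\left(K \right)} = \frac{2}{9} - K$ ($R{\left(K \right)} = \frac{4}{18} - K = 4 \cdot \frac{1}{18} - K = \frac{2}{9} - K$)
$\frac{R{\left(-281 \right)}}{439584} + \frac{M{\left(-141 \right)}}{167985} = \frac{\frac{2}{9} - -281}{439584} - \frac{74}{167985} = \left(\frac{2}{9} + 281\right) \frac{1}{439584} - \frac{74}{167985} = \frac{2531}{9} \cdot \frac{1}{439584} - \frac{74}{167985} = \frac{2531}{3956256} - \frac{74}{167985} = \frac{14711899}{73843518240}$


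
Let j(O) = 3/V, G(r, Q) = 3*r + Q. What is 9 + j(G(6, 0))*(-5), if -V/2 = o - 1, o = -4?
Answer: 15/2 ≈ 7.5000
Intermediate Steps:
V = 10 (V = -2*(-4 - 1) = -2*(-5) = 10)
G(r, Q) = Q + 3*r
j(O) = 3/10
9 + j(G(6, 0))*(-5) = 9 + (3/10)*(-5) = 9 - 3/2 = 15/2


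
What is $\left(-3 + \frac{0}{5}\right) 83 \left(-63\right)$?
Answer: $15687$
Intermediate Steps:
$\left(-3 + \frac{0}{5}\right) 83 \left(-63\right) = \left(-3 + 0 \cdot \frac{1}{5}\right) 83 \left(-63\right) = \left(-3 + 0\right) 83 \left(-63\right) = \left(-3\right) 83 \left(-63\right) = \left(-249\right) \left(-63\right) = 15687$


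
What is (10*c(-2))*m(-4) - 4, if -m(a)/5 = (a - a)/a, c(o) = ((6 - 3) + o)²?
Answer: -4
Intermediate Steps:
c(o) = (3 + o)²
m(a) = 0 (m(a) = -5*(a - a)/a = -0/a = -5*0 = 0)
(10*c(-2))*m(-4) - 4 = (10*(3 - 2)²)*0 - 4 = (10*1²)*0 - 4 = (10*1)*0 - 4 = 10*0 - 4 = 0 - 4 = -4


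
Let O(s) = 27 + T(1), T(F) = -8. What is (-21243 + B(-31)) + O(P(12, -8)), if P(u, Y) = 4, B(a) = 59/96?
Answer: -2037445/96 ≈ -21223.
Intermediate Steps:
B(a) = 59/96 (B(a) = 59*(1/96) = 59/96)
O(s) = 19 (O(s) = 27 - 8 = 19)
(-21243 + B(-31)) + O(P(12, -8)) = (-21243 + 59/96) + 19 = -2039269/96 + 19 = -2037445/96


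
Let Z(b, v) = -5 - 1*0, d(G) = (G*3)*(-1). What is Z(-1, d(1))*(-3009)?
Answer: 15045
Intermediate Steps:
d(G) = -3*G (d(G) = (3*G)*(-1) = -3*G)
Z(b, v) = -5 (Z(b, v) = -5 + 0 = -5)
Z(-1, d(1))*(-3009) = -5*(-3009) = 15045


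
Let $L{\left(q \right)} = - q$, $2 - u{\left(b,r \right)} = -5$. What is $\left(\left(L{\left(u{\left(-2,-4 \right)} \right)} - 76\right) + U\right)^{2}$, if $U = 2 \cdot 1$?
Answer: $6561$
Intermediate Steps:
$u{\left(b,r \right)} = 7$ ($u{\left(b,r \right)} = 2 - -5 = 2 + 5 = 7$)
$U = 2$
$\left(\left(L{\left(u{\left(-2,-4 \right)} \right)} - 76\right) + U\right)^{2} = \left(\left(\left(-1\right) 7 - 76\right) + 2\right)^{2} = \left(\left(-7 - 76\right) + 2\right)^{2} = \left(-83 + 2\right)^{2} = \left(-81\right)^{2} = 6561$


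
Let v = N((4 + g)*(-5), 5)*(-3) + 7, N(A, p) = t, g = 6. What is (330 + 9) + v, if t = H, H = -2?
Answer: 352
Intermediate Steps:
t = -2
N(A, p) = -2
v = 13 (v = -2*(-3) + 7 = 6 + 7 = 13)
(330 + 9) + v = (330 + 9) + 13 = 339 + 13 = 352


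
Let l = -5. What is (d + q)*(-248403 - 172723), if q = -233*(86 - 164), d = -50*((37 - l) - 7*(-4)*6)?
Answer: -3231720924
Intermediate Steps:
d = -10500 (d = -50*((37 - 1*(-5)) - 7*(-4)*6) = -50*((37 + 5) + 28*6) = -50*(42 + 168) = -50*210 = -10500)
q = 18174 (q = -233*(-78) = 18174)
(d + q)*(-248403 - 172723) = (-10500 + 18174)*(-248403 - 172723) = 7674*(-421126) = -3231720924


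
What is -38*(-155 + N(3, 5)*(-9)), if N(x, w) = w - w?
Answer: 5890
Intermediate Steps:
N(x, w) = 0
-38*(-155 + N(3, 5)*(-9)) = -38*(-155 + 0*(-9)) = -38*(-155 + 0) = -38*(-155) = 5890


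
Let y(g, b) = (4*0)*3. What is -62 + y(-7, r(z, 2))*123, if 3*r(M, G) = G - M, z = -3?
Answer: -62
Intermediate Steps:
r(M, G) = -M/3 + G/3 (r(M, G) = (G - M)/3 = -M/3 + G/3)
y(g, b) = 0 (y(g, b) = 0*3 = 0)
-62 + y(-7, r(z, 2))*123 = -62 + 0*123 = -62 + 0 = -62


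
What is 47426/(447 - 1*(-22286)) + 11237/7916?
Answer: 630874937/179954428 ≈ 3.5057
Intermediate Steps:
47426/(447 - 1*(-22286)) + 11237/7916 = 47426/(447 + 22286) + 11237*(1/7916) = 47426/22733 + 11237/7916 = 630874937/179954428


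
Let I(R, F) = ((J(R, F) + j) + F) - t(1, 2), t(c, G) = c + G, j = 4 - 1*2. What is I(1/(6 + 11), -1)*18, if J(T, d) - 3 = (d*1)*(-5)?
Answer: 108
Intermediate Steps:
j = 2 (j = 4 - 2 = 2)
J(T, d) = 3 - 5*d (J(T, d) = 3 + (d*1)*(-5) = 3 + d*(-5) = 3 - 5*d)
t(c, G) = G + c
I(R, F) = 2 - 4*F (I(R, F) = (((3 - 5*F) + 2) + F) - (2 + 1) = ((5 - 5*F) + F) - 1*3 = (5 - 4*F) - 3 = 2 - 4*F)
I(1/(6 + 11), -1)*18 = (2 - 4*(-1))*18 = (2 + 4)*18 = 6*18 = 108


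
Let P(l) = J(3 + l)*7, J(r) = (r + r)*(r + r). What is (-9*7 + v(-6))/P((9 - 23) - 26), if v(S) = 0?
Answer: -9/5476 ≈ -0.0016435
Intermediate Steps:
J(r) = 4*r² (J(r) = (2*r)*(2*r) = 4*r²)
P(l) = 28*(3 + l)² (P(l) = (4*(3 + l)²)*7 = 28*(3 + l)²)
(-9*7 + v(-6))/P((9 - 23) - 26) = (-9*7 + 0)/((28*(3 + ((9 - 23) - 26))²)) = (-63 + 0)/((28*(3 + (-14 - 26))²)) = -63*1/(28*(3 - 40)²) = -63/(28*(-37)²) = -63/(28*1369) = -63/38332 = -63*1/38332 = -9/5476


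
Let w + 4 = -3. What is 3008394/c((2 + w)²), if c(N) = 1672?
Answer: 1504197/836 ≈ 1799.3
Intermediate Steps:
w = -7 (w = -4 - 3 = -7)
3008394/c((2 + w)²) = 3008394/1672 = 3008394*(1/1672) = 1504197/836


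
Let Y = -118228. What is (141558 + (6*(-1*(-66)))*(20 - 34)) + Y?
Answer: 17786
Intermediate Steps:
(141558 + (6*(-1*(-66)))*(20 - 34)) + Y = (141558 + (6*(-1*(-66)))*(20 - 34)) - 118228 = (141558 + (6*66)*(-14)) - 118228 = (141558 + 396*(-14)) - 118228 = (141558 - 5544) - 118228 = 136014 - 118228 = 17786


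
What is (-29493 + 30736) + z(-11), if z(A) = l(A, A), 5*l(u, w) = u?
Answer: 6204/5 ≈ 1240.8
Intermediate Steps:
l(u, w) = u/5
z(A) = A/5
(-29493 + 30736) + z(-11) = (-29493 + 30736) + (⅕)*(-11) = 1243 - 11/5 = 6204/5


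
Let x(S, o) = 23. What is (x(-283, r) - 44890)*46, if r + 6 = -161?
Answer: -2063882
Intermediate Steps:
r = -167 (r = -6 - 161 = -167)
(x(-283, r) - 44890)*46 = (23 - 44890)*46 = -44867*46 = -2063882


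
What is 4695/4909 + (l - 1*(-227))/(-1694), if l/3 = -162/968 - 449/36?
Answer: 5100244423/6037304196 ≈ 0.84479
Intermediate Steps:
l = -27529/726 (l = 3*(-162/968 - 449/36) = 3*(-162*1/968 - 449*1/36) = 3*(-81/484 - 449/36) = 3*(-27529/2178) = -27529/726 ≈ -37.919)
4695/4909 + (l - 1*(-227))/(-1694) = 4695/4909 + (-27529/726 - 1*(-227))/(-1694) = 4695*(1/4909) + (-27529/726 + 227)*(-1/1694) = 4695/4909 + (137273/726)*(-1/1694) = 4695/4909 - 137273/1229844 = 5100244423/6037304196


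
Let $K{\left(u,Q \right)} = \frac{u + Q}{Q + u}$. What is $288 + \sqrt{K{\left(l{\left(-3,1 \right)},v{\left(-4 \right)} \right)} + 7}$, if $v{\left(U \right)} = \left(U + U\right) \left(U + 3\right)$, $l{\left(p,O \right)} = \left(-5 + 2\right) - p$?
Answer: $288 + 2 \sqrt{2} \approx 290.83$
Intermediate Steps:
$l{\left(p,O \right)} = -3 - p$
$v{\left(U \right)} = 2 U \left(3 + U\right)$
$K{\left(u,Q \right)} = 1$ ($K{\left(u,Q \right)} = \frac{Q + u}{Q + u} = 1$)
$288 + \sqrt{K{\left(l{\left(-3,1 \right)},v{\left(-4 \right)} \right)} + 7} = 288 + \sqrt{1 + 7} = 288 + \sqrt{8} = 288 + 2 \sqrt{2}$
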